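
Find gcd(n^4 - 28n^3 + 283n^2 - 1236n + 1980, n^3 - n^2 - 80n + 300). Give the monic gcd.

n^2 - 11n + 30

By polynomial division,
  n^4 - 28n^3 + 283n^2 - 1236n + 1980 = (n - 27)(n^3 - n^2 - 80n + 300) + (336n^2 - 3696n + 10080)
  n^3 - n^2 - 80n + 300 = ((1/336)n + 5/168)(336n^2 - 3696n + 10080) + (0)
Last nonzero remainder: 336n^2 - 3696n + 10080. Dividing through by 336 gives the monic gcd n^2 - 11n + 30.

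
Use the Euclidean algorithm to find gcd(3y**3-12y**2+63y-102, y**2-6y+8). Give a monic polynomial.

Apply the Euclidean algorithm:
  3y**3-12y**2+63y-102 = (3y+6)(y**2-6y+8) + (75y-150)
  y**2-6y+8 = ((1/75)y-4/75)(75y-150) + (0)
Last nonzero remainder: 75y-150. Dividing through by 75 gives the monic gcd y-2.

y-2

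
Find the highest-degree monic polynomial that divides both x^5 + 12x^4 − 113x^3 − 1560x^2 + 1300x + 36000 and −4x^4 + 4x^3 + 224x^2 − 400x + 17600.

Repeated division with remainder:
  x^5 + 12x^4 − 113x^3 − 1560x^2 + 1300x + 36000 = (−(1/4)x − 13/4)(−4x^4 + 4x^3 + 224x^2 − 400x + 17600) + (−44x^3 − 932x^2 + 4400x + 93200)
  −4x^4 + 4x^3 + 224x^2 − 400x + 17600 = ((1/11)x − 244/121)(−44x^3 − 932x^2 + 4400x + 93200) + (−(248704/121)x^2 + 24870400/121)
  −44x^3 − 932x^2 + 4400x + 93200 = ((1331/62176)x + 28193/62176)(−(248704/121)x^2 + 24870400/121) + (0)
Last nonzero remainder: −(248704/121)x^2 + 24870400/121. Dividing through by −248704/121 gives the monic gcd x^2 − 100.

x^2 − 100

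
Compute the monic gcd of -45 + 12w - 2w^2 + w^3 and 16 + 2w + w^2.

By polynomial division,
  w^3 - 2w^2 + 12w - 45 = (w - 4)(w^2 + 2w + 16) + (4w + 19)
  w^2 + 2w + 16 = ((1/4)w - 11/16)(4w + 19) + (465/16)
  4w + 19 = ((64/465)w + 304/465)(465/16) + (0)
The last nonzero remainder is the constant 465/16, so the polynomials are coprime and gcd = 1.

1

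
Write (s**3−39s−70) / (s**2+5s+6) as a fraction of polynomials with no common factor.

By polynomial division,
  s**3−39s−70 = (s−5)(s**2+5s+6) + (−20s−40)
  s**2+5s+6 = (−(1/20)s−3/20)(−20s−40) + (0)
Last nonzero remainder: −20s−40. Dividing through by −20 gives the monic gcd s+2.
Cancel s+2 from numerator and denominator to get the reduced form.

(s**2−2s−35)/(s+3)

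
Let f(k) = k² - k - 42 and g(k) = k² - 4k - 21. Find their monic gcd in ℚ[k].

k - 7

By polynomial division,
  k² - k - 42 = (k² - 4k - 21) + (3k - 21)
  k² - 4k - 21 = ((1/3)k + 1)(3k - 21) + (0)
Last nonzero remainder: 3k - 21. Dividing through by 3 gives the monic gcd k - 7.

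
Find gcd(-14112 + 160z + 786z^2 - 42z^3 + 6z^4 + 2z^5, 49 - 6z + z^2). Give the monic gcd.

Repeated division with remainder:
  2z^5 + 6z^4 - 42z^3 + 786z^2 + 160z - 14112 = (2z^3 + 18z^2 - 32z - 288)(z^2 - 6z + 49) + (0)
The last nonzero remainder z^2 - 6z + 49 is already monic.

49 - 6z + z^2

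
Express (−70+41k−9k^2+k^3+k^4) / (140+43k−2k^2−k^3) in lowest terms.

Apply the Euclidean algorithm:
  k^4+k^3−9k^2+41k−70 = (−k+1)(−k^3−2k^2+43k+140) + (36k^2+138k−210)
  −k^3−2k^2+43k+140 = (−(1/36)k+11/216)(36k^2+138k−210) + ((1085/36)k+5425/36)
  36k^2+138k−210 = ((1296/1085)k−216/155)((1085/36)k+5425/36) + (0)
Last nonzero remainder: (1085/36)k+5425/36. Dividing through by 1085/36 gives the monic gcd k+5.
Cancel k+5 from numerator and denominator to get the reduced form.

(14−11k+4k^2−k^3)/(−28−3k+k^2)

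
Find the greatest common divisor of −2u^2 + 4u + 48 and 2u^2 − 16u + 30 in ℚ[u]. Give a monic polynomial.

1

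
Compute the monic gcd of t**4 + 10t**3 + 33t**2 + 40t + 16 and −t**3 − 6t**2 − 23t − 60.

t + 4

Apply the Euclidean algorithm:
  t**4 + 10t**3 + 33t**2 + 40t + 16 = (−t − 4)(−t**3 − 6t**2 − 23t − 60) + (−14t**2 − 112t − 224)
  −t**3 − 6t**2 − 23t − 60 = ((1/14)t − 1/7)(−14t**2 − 112t − 224) + (−23t − 92)
  −14t**2 − 112t − 224 = ((14/23)t + 56/23)(−23t − 92) + (0)
Last nonzero remainder: −23t − 92. Dividing through by −23 gives the monic gcd t + 4.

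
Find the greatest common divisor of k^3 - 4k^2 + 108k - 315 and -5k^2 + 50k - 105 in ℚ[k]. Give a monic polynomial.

k - 3

Repeated division with remainder:
  k^3 - 4k^2 + 108k - 315 = (-(1/5)k - 6/5)(-5k^2 + 50k - 105) + (147k - 441)
  -5k^2 + 50k - 105 = (-(5/147)k + 5/21)(147k - 441) + (0)
Last nonzero remainder: 147k - 441. Dividing through by 147 gives the monic gcd k - 3.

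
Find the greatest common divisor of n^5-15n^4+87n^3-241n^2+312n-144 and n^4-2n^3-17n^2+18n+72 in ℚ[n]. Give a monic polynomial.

Repeated division with remainder:
  n^5-15n^4+87n^3-241n^2+312n-144 = (n-13)(n^4-2n^3-17n^2+18n+72) + (78n^3-480n^2+474n+792)
  n^4-2n^3-17n^2+18n+72 = ((1/78)n+9/169)(78n^3-480n^2+474n+792) + ((420/169)n^2-(2940/169)n+5040/169)
  78n^3-480n^2+474n+792 = ((2197/70)n+1859/70)((420/169)n^2-(2940/169)n+5040/169) + (0)
Last nonzero remainder: (420/169)n^2-(2940/169)n+5040/169. Dividing through by 420/169 gives the monic gcd n^2-7n+12.

n^2-7n+12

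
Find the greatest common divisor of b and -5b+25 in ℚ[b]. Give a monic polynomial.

1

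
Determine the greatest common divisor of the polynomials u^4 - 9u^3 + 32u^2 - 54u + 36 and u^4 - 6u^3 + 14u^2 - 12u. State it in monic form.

Apply the Euclidean algorithm:
  u^4 - 9u^3 + 32u^2 - 54u + 36 = (u^4 - 6u^3 + 14u^2 - 12u) + (-3u^3 + 18u^2 - 42u + 36)
  u^4 - 6u^3 + 14u^2 - 12u = (-(1/3)u)(-3u^3 + 18u^2 - 42u + 36) + (0)
Last nonzero remainder: -3u^3 + 18u^2 - 42u + 36. Dividing through by -3 gives the monic gcd u^3 - 6u^2 + 14u - 12.

u^3 - 6u^2 + 14u - 12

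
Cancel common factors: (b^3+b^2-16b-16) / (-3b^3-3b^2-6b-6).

(-b^2+16)/(3b^2+6)

Apply the Euclidean algorithm:
  b^3+b^2-16b-16 = (-1/3)(-3b^3-3b^2-6b-6) + (-18b-18)
  -3b^3-3b^2-6b-6 = ((1/6)b^2+1/3)(-18b-18) + (0)
Last nonzero remainder: -18b-18. Dividing through by -18 gives the monic gcd b+1.
Cancel b+1 from numerator and denominator to get the reduced form.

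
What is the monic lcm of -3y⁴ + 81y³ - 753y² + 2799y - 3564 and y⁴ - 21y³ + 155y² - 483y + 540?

y⁵ - 32y⁴ + 386y³ - 2188y² + 5853y - 5940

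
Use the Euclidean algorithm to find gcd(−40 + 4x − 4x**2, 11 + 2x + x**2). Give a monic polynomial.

1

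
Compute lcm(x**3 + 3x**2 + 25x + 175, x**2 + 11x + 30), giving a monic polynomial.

x**4 + 9x**3 + 43x**2 + 325x + 1050

By polynomial division,
  x**3 + 3x**2 + 25x + 175 = (x - 8)(x**2 + 11x + 30) + (83x + 415)
  x**2 + 11x + 30 = ((1/83)x + 6/83)(83x + 415) + (0)
Last nonzero remainder: 83x + 415. Dividing through by 83 gives the monic gcd x + 5.
Then lcm(f, g) = f·g / gcd(f, g); expanding and making the result monic gives the answer.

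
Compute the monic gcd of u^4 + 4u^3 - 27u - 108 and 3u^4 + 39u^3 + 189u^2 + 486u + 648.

Euclidean algorithm in ℚ[u]:
  u^4 + 4u^3 - 27u - 108 = (1/3)(3u^4 + 39u^3 + 189u^2 + 486u + 648) + (-9u^3 - 63u^2 - 189u - 324)
  3u^4 + 39u^3 + 189u^2 + 486u + 648 = (-(1/3)u - 2)(-9u^3 - 63u^2 - 189u - 324) + (0)
Last nonzero remainder: -9u^3 - 63u^2 - 189u - 324. Dividing through by -9 gives the monic gcd u^3 + 7u^2 + 21u + 36.

u^3 + 7u^2 + 21u + 36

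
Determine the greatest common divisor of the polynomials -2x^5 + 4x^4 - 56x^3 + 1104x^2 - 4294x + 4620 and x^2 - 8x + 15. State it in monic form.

x^2 - 8x + 15

By polynomial division,
  -2x^5 + 4x^4 - 56x^3 + 1104x^2 - 4294x + 4620 = (-2x^3 - 12x^2 - 122x + 308)(x^2 - 8x + 15) + (0)
The last nonzero remainder x^2 - 8x + 15 is already monic.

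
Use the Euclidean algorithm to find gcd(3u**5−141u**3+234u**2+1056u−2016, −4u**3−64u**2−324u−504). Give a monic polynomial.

u**2+10u+21

Apply the Euclidean algorithm:
  3u**5−141u**3+234u**2+1056u−2016 = (−(3/4)u**2+12u−96)(−4u**3−64u**2−324u−504) + (−2400u**2−24000u−50400)
  −4u**3−64u**2−324u−504 = ((1/600)u+1/100)(−2400u**2−24000u−50400) + (0)
Last nonzero remainder: −2400u**2−24000u−50400. Dividing through by −2400 gives the monic gcd u**2+10u+21.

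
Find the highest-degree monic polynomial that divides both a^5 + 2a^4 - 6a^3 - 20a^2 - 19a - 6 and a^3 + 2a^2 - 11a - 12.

By polynomial division,
  a^5 + 2a^4 - 6a^3 - 20a^2 - 19a - 6 = (a^2 + 5)(a^3 + 2a^2 - 11a - 12) + (-18a^2 + 36a + 54)
  a^3 + 2a^2 - 11a - 12 = (-(1/18)a - 2/9)(-18a^2 + 36a + 54) + (0)
Last nonzero remainder: -18a^2 + 36a + 54. Dividing through by -18 gives the monic gcd a^2 - 2a - 3.

a^2 - 2a - 3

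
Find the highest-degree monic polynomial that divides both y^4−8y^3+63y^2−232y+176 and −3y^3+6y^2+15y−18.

y−1

Repeated division with remainder:
  y^4−8y^3+63y^2−232y+176 = (−(1/3)y+2)(−3y^3+6y^2+15y−18) + (56y^2−268y+212)
  −3y^3+6y^2+15y−18 = (−(3/56)y−117/784)(56y^2−268y+212) + (−(2673/196)y+2673/196)
  56y^2−268y+212 = (−(10976/2673)y+41552/2673)(−(2673/196)y+2673/196) + (0)
Last nonzero remainder: −(2673/196)y+2673/196. Dividing through by −2673/196 gives the monic gcd y−1.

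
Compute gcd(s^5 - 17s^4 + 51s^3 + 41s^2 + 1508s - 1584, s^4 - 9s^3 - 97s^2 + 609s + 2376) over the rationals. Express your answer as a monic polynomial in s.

s^2 - 20s + 99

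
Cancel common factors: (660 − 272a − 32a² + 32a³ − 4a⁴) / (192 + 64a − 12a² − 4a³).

Euclidean algorithm in ℚ[a]:
  −4a⁴ + 32a³ − 32a² − 272a + 660 = (a − 11)(−4a³ − 12a² + 64a + 192) + (−228a² + 240a + 2772)
  −4a³ − 12a² + 64a + 192 = ((1/57)a + 77/1083)(−228a² + 240a + 2772) + (−(612/361)a − 1836/361)
  −228a² + 240a + 2772 = ((6859/51)a − 27797/51)(−(612/361)a − 1836/361) + (0)
Last nonzero remainder: −(612/361)a − 1836/361. Dividing through by −612/361 gives the monic gcd a + 3.
Cancel a + 3 from numerator and denominator to get the reduced form.

(−55 + 41a − 11a² + a³)/(−16 + a²)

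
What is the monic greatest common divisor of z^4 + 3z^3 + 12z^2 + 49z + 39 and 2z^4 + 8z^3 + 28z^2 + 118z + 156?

z^3 + 2z^2 + 10z + 39

Euclidean algorithm in ℚ[z]:
  z^4 + 3z^3 + 12z^2 + 49z + 39 = (1/2)(2z^4 + 8z^3 + 28z^2 + 118z + 156) + (−z^3 − 2z^2 − 10z − 39)
  2z^4 + 8z^3 + 28z^2 + 118z + 156 = (−2z − 4)(−z^3 − 2z^2 − 10z − 39) + (0)
Last nonzero remainder: −z^3 − 2z^2 − 10z − 39. Dividing through by −1 gives the monic gcd z^3 + 2z^2 + 10z + 39.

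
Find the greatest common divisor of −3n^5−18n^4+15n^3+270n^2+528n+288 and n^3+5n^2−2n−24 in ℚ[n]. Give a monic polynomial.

Euclidean algorithm in ℚ[n]:
  −3n^5−18n^4+15n^3+270n^2+528n+288 = (−3n^2−3n+24)(n^3+5n^2−2n−24) + (72n^2+504n+864)
  n^3+5n^2−2n−24 = ((1/72)n−1/36)(72n^2+504n+864) + (0)
Last nonzero remainder: 72n^2+504n+864. Dividing through by 72 gives the monic gcd n^2+7n+12.

n^2+7n+12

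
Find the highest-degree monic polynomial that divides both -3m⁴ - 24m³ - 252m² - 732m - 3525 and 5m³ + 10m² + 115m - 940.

m² + 6m + 47

By polynomial division,
  -3m⁴ - 24m³ - 252m² - 732m - 3525 = (-(3/5)m - 18/5)(5m³ + 10m² + 115m - 940) + (-147m² - 882m - 6909)
  5m³ + 10m² + 115m - 940 = (-(5/147)m + 20/147)(-147m² - 882m - 6909) + (0)
Last nonzero remainder: -147m² - 882m - 6909. Dividing through by -147 gives the monic gcd m² + 6m + 47.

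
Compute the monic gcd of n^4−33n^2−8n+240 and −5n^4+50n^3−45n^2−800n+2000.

n^2−n−20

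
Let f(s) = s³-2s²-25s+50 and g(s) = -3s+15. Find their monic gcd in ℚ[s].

By polynomial division,
  s³-2s²-25s+50 = (-(1/3)s²-s+10/3)(-3s+15) + (0)
Last nonzero remainder: -3s+15. Dividing through by -3 gives the monic gcd s-5.

s-5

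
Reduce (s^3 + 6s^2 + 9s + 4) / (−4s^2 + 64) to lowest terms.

Repeated division with remainder:
  s^3 + 6s^2 + 9s + 4 = (−(1/4)s − 3/2)(−4s^2 + 64) + (25s + 100)
  −4s^2 + 64 = (−(4/25)s + 16/25)(25s + 100) + (0)
Last nonzero remainder: 25s + 100. Dividing through by 25 gives the monic gcd s + 4.
Cancel s + 4 from numerator and denominator to get the reduced form.

(−s^2 − 2s − 1)/(4s − 16)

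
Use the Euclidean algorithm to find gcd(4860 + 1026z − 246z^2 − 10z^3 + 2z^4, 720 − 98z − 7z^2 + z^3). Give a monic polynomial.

−90 + z + z^2

Euclidean algorithm in ℚ[z]:
  2z^4 − 10z^3 − 246z^2 + 1026z + 4860 = (2z + 4)(z^3 − 7z^2 − 98z + 720) + (−22z^2 − 22z + 1980)
  z^3 − 7z^2 − 98z + 720 = (−(1/22)z + 4/11)(−22z^2 − 22z + 1980) + (0)
Last nonzero remainder: −22z^2 − 22z + 1980. Dividing through by −22 gives the monic gcd z^2 + z − 90.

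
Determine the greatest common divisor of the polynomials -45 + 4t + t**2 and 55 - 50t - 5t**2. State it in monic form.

Repeated division with remainder:
  t**2 + 4t - 45 = (-1/5)(-5t**2 - 50t + 55) + (-6t - 34)
  -5t**2 - 50t + 55 = ((5/6)t + 65/18)(-6t - 34) + (1600/9)
  -6t - 34 = (-(27/800)t - 153/800)(1600/9) + (0)
The last nonzero remainder is the constant 1600/9, so the polynomials are coprime and gcd = 1.

1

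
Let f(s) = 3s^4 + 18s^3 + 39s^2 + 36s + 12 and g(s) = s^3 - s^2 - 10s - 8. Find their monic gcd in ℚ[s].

Euclidean algorithm in ℚ[s]:
  3s^4 + 18s^3 + 39s^2 + 36s + 12 = (3s + 21)(s^3 - s^2 - 10s - 8) + (90s^2 + 270s + 180)
  s^3 - s^2 - 10s - 8 = ((1/90)s - 2/45)(90s^2 + 270s + 180) + (0)
Last nonzero remainder: 90s^2 + 270s + 180. Dividing through by 90 gives the monic gcd s^2 + 3s + 2.

s^2 + 3s + 2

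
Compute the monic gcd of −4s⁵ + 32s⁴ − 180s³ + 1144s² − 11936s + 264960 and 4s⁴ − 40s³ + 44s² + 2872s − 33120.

Euclidean algorithm in ℚ[s]:
  −4s⁵ + 32s⁴ − 180s³ + 1144s² − 11936s + 264960 = (−s − 2)(4s⁴ − 40s³ + 44s² + 2872s − 33120) + (−216s³ + 4104s² − 39312s + 198720)
  4s⁴ − 40s³ + 44s² + 2872s − 33120 = (−(1/54)s − 1/6)(−216s³ + 4104s² − 39312s + 198720) + (0)
Last nonzero remainder: −216s³ + 4104s² − 39312s + 198720. Dividing through by −216 gives the monic gcd s³ − 19s² + 182s − 920.

s³ − 19s² + 182s − 920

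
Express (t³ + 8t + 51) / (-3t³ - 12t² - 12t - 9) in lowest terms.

(-t² + 3t - 17)/(3t² + 3t + 3)

Euclidean algorithm in ℚ[t]:
  t³ + 8t + 51 = (-1/3)(-3t³ - 12t² - 12t - 9) + (-4t² + 4t + 48)
  -3t³ - 12t² - 12t - 9 = ((3/4)t + 15/4)(-4t² + 4t + 48) + (-63t - 189)
  -4t² + 4t + 48 = ((4/63)t - 16/63)(-63t - 189) + (0)
Last nonzero remainder: -63t - 189. Dividing through by -63 gives the monic gcd t + 3.
Cancel t + 3 from numerator and denominator to get the reduced form.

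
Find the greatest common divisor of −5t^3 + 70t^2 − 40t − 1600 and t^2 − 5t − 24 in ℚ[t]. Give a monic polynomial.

t − 8

Repeated division with remainder:
  −5t^3 + 70t^2 − 40t − 1600 = (−5t + 45)(t^2 − 5t − 24) + (65t − 520)
  t^2 − 5t − 24 = ((1/65)t + 3/65)(65t − 520) + (0)
Last nonzero remainder: 65t − 520. Dividing through by 65 gives the monic gcd t − 8.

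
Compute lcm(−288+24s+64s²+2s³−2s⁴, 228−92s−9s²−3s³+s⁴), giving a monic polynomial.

2736+492s−524s²−191s³−18s⁴+4s⁵+s⁶

Euclidean algorithm in ℚ[s]:
  −2s⁴+2s³+64s²+24s−288 = (−2)(s⁴−3s³−9s²−92s+228) + (−4s³+46s²−160s+168)
  s⁴−3s³−9s²−92s+228 = (−(1/4)s−17/8)(−4s³+46s²−160s+168) + ((195/4)s²−390s+585)
  −4s³+46s²−160s+168 = (−(16/195)s+56/195)((195/4)s²−390s+585) + (0)
Last nonzero remainder: (195/4)s²−390s+585. Dividing through by 195/4 gives the monic gcd s²−8s+12.
Then lcm(f, g) = f·g / gcd(f, g); expanding and making the result monic gives the answer.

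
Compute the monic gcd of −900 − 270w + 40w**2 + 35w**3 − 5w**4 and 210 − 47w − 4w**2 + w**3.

30 − 11w + w**2

Euclidean algorithm in ℚ[w]:
  −5w**4 + 35w**3 + 40w**2 − 270w − 900 = (−5w + 15)(w**3 − 4w**2 − 47w + 210) + (−135w**2 + 1485w − 4050)
  w**3 − 4w**2 − 47w + 210 = (−(1/135)w − 7/135)(−135w**2 + 1485w − 4050) + (0)
Last nonzero remainder: −135w**2 + 1485w − 4050. Dividing through by −135 gives the monic gcd w**2 − 11w + 30.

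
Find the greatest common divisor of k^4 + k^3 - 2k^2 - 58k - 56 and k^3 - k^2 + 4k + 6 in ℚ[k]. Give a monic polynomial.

k + 1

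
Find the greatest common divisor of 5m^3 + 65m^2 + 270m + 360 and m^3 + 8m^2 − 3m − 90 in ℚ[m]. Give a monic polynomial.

m + 6

Apply the Euclidean algorithm:
  5m^3 + 65m^2 + 270m + 360 = (5)(m^3 + 8m^2 − 3m − 90) + (25m^2 + 285m + 810)
  m^3 + 8m^2 − 3m − 90 = ((1/25)m − 17/125)(25m^2 + 285m + 810) + ((84/25)m + 504/25)
  25m^2 + 285m + 810 = ((625/84)m + 1125/28)((84/25)m + 504/25) + (0)
Last nonzero remainder: (84/25)m + 504/25. Dividing through by 84/25 gives the monic gcd m + 6.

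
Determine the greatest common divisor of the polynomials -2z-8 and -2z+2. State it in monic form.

Apply the Euclidean algorithm:
  -2z-8 = (-2z+2) + (-10)
  -2z+2 = ((1/5)z-1/5)(-10) + (0)
The last nonzero remainder is the constant -10, so the polynomials are coprime and gcd = 1.

1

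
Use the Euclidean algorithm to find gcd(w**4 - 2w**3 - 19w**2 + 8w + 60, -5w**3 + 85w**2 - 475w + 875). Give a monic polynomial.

w - 5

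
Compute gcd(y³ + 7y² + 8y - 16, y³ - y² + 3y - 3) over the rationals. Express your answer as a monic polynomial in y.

Apply the Euclidean algorithm:
  y³ + 7y² + 8y - 16 = (y³ - y² + 3y - 3) + (8y² + 5y - 13)
  y³ - y² + 3y - 3 = ((1/8)y - 13/64)(8y² + 5y - 13) + ((361/64)y - 361/64)
  8y² + 5y - 13 = ((512/361)y + 832/361)((361/64)y - 361/64) + (0)
Last nonzero remainder: (361/64)y - 361/64. Dividing through by 361/64 gives the monic gcd y - 1.

y - 1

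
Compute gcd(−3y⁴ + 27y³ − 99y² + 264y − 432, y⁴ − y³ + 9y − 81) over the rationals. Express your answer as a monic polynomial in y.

y² − y + 9

Euclidean algorithm in ℚ[y]:
  −3y⁴ + 27y³ − 99y² + 264y − 432 = (−3)(y⁴ − y³ + 9y − 81) + (24y³ − 99y² + 291y − 675)
  y⁴ − y³ + 9y − 81 = ((1/24)y + 25/192)(24y³ − 99y² + 291y − 675) + ((49/64)y² − (49/64)y + 441/64)
  24y³ − 99y² + 291y − 675 = ((1536/49)y − 4800/49)((49/64)y² − (49/64)y + 441/64) + (0)
Last nonzero remainder: (49/64)y² − (49/64)y + 441/64. Dividing through by 49/64 gives the monic gcd y² − y + 9.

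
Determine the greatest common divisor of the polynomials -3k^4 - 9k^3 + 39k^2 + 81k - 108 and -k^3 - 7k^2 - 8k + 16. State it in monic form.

By polynomial division,
  -3k^4 - 9k^3 + 39k^2 + 81k - 108 = (3k - 12)(-k^3 - 7k^2 - 8k + 16) + (-21k^2 - 63k + 84)
  -k^3 - 7k^2 - 8k + 16 = ((1/21)k + 4/21)(-21k^2 - 63k + 84) + (0)
Last nonzero remainder: -21k^2 - 63k + 84. Dividing through by -21 gives the monic gcd k^2 + 3k - 4.

k^2 + 3k - 4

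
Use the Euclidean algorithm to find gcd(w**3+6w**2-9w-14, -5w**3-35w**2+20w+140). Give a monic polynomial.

w**2+5w-14

Euclidean algorithm in ℚ[w]:
  w**3+6w**2-9w-14 = (-1/5)(-5w**3-35w**2+20w+140) + (-w**2-5w+14)
  -5w**3-35w**2+20w+140 = (5w+10)(-w**2-5w+14) + (0)
Last nonzero remainder: -w**2-5w+14. Dividing through by -1 gives the monic gcd w**2+5w-14.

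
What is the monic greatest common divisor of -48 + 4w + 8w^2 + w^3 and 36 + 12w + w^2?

6 + w

Apply the Euclidean algorithm:
  w^3 + 8w^2 + 4w - 48 = (w - 4)(w^2 + 12w + 36) + (16w + 96)
  w^2 + 12w + 36 = ((1/16)w + 3/8)(16w + 96) + (0)
Last nonzero remainder: 16w + 96. Dividing through by 16 gives the monic gcd w + 6.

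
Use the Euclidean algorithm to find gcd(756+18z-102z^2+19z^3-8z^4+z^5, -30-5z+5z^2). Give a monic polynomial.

-6-z+z^2

Apply the Euclidean algorithm:
  z^5-8z^4+19z^3-102z^2+18z+756 = ((1/5)z^3-(7/5)z^2+(18/5)z-126/5)(5z^2-5z-30) + (0)
Last nonzero remainder: 5z^2-5z-30. Dividing through by 5 gives the monic gcd z^2-z-6.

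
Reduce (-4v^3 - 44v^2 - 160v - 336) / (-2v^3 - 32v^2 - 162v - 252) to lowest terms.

(2v^2 + 8v + 24)/(v^2 + 9v + 18)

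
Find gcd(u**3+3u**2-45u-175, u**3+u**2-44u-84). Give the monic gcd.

Euclidean algorithm in ℚ[u]:
  u**3+3u**2-45u-175 = (u**3+u**2-44u-84) + (2u**2-u-91)
  u**3+u**2-44u-84 = ((1/2)u+3/4)(2u**2-u-91) + ((9/4)u-63/4)
  2u**2-u-91 = ((8/9)u+52/9)((9/4)u-63/4) + (0)
Last nonzero remainder: (9/4)u-63/4. Dividing through by 9/4 gives the monic gcd u-7.

u-7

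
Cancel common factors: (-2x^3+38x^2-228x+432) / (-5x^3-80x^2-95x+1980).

(2x^2-30x+108)/(5x^2+100x+495)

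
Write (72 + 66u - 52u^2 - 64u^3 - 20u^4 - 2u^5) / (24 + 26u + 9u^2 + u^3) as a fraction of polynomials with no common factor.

Repeated division with remainder:
  -2u^5 - 20u^4 - 64u^3 - 52u^2 + 66u + 72 = (-2u^2 - 2u + 6)(u^3 + 9u^2 + 26u + 24) + (-6u^2 - 42u - 72)
  u^3 + 9u^2 + 26u + 24 = (-(1/6)u - 1/3)(-6u^2 - 42u - 72) + (0)
Last nonzero remainder: -6u^2 - 42u - 72. Dividing through by -6 gives the monic gcd u^2 + 7u + 12.
Cancel u^2 + 7u + 12 from numerator and denominator to get the reduced form.

(6 + 2u - 6u^2 - 2u^3)/(2 + u)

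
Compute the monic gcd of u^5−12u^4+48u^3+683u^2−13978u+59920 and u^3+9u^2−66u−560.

Apply the Euclidean algorithm:
  u^5−12u^4+48u^3+683u^2−13978u+59920 = (u^2−21u+303)(u^3+9u^2−66u−560) + (−2870u^2−5740u+229600)
  u^3+9u^2−66u−560 = (−(1/2870)u−1/410)(−2870u^2−5740u+229600) + (0)
Last nonzero remainder: −2870u^2−5740u+229600. Dividing through by −2870 gives the monic gcd u^2+2u−80.

u^2+2u−80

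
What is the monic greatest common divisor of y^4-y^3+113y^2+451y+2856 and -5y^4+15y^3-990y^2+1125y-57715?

y^2-6y+119

By polynomial division,
  y^4-y^3+113y^2+451y+2856 = (-1/5)(-5y^4+15y^3-990y^2+1125y-57715) + (2y^3-85y^2+676y-8687)
  -5y^4+15y^3-990y^2+1125y-57715 = (-(5/2)y-395/4)(2y^3-85y^2+676y-8687) + (-(30775/4)y^2+(92325/2)y-3662225/4)
  2y^3-85y^2+676y-8687 = (-(8/30775)y+292/30775)(-(30775/4)y^2+(92325/2)y-3662225/4) + (0)
Last nonzero remainder: -(30775/4)y^2+(92325/2)y-3662225/4. Dividing through by -30775/4 gives the monic gcd y^2-6y+119.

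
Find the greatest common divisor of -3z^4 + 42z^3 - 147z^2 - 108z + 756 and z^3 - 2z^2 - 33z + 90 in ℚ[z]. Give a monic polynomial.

z - 3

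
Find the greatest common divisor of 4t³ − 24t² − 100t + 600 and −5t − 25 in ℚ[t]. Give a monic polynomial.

t + 5

Repeated division with remainder:
  4t³ − 24t² − 100t + 600 = (−(4/5)t² + (44/5)t − 24)(−5t − 25) + (0)
Last nonzero remainder: −5t − 25. Dividing through by −5 gives the monic gcd t + 5.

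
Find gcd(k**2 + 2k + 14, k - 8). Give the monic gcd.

Repeated division with remainder:
  k**2 + 2k + 14 = (k + 10)(k - 8) + (94)
  k - 8 = ((1/94)k - 4/47)(94) + (0)
The last nonzero remainder is the constant 94, so the polynomials are coprime and gcd = 1.

1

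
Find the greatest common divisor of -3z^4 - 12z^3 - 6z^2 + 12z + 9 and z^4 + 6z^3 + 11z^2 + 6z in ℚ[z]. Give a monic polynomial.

z^2 + 4z + 3

Euclidean algorithm in ℚ[z]:
  -3z^4 - 12z^3 - 6z^2 + 12z + 9 = (-3)(z^4 + 6z^3 + 11z^2 + 6z) + (6z^3 + 27z^2 + 30z + 9)
  z^4 + 6z^3 + 11z^2 + 6z = ((1/6)z + 1/4)(6z^3 + 27z^2 + 30z + 9) + (-(3/4)z^2 - 3z - 9/4)
  6z^3 + 27z^2 + 30z + 9 = (-8z - 4)(-(3/4)z^2 - 3z - 9/4) + (0)
Last nonzero remainder: -(3/4)z^2 - 3z - 9/4. Dividing through by -3/4 gives the monic gcd z^2 + 4z + 3.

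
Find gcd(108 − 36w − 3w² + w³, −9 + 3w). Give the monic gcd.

Euclidean algorithm in ℚ[w]:
  w³ − 3w² − 36w + 108 = ((1/3)w² − 12)(3w − 9) + (0)
Last nonzero remainder: 3w − 9. Dividing through by 3 gives the monic gcd w − 3.

−3 + w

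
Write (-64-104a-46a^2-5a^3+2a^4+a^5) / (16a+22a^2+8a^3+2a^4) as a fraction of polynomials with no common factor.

By polynomial division,
  a^5+2a^4-5a^3-46a^2-104a-64 = ((1/2)a-1)(2a^4+8a^3+22a^2+16a) + (-8a^3-32a^2-88a-64)
  2a^4+8a^3+22a^2+16a = (-(1/4)a)(-8a^3-32a^2-88a-64) + (0)
Last nonzero remainder: -8a^3-32a^2-88a-64. Dividing through by -8 gives the monic gcd a^3+4a^2+11a+8.
Cancel a^3+4a^2+11a+8 from numerator and denominator to get the reduced form.

(-8-2a+a^2)/(2a)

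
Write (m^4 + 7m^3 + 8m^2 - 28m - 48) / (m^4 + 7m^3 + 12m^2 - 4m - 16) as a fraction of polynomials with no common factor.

Euclidean algorithm in ℚ[m]:
  m^4 + 7m^3 + 8m^2 - 28m - 48 = (m^4 + 7m^3 + 12m^2 - 4m - 16) + (-4m^2 - 24m - 32)
  m^4 + 7m^3 + 12m^2 - 4m - 16 = (-(1/4)m^2 - (1/4)m + 1/2)(-4m^2 - 24m - 32) + (0)
Last nonzero remainder: -4m^2 - 24m - 32. Dividing through by -4 gives the monic gcd m^2 + 6m + 8.
Cancel m^2 + 6m + 8 from numerator and denominator to get the reduced form.

(m^2 + m - 6)/(m^2 + m - 2)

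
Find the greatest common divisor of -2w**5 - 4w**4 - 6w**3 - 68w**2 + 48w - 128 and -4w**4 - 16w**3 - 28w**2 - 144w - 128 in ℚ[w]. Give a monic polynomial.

w**3 + 3w**2 + 4w + 32

By polynomial division,
  -2w**5 - 4w**4 - 6w**3 - 68w**2 + 48w - 128 = ((1/2)w - 1)(-4w**4 - 16w**3 - 28w**2 - 144w - 128) + (-8w**3 - 24w**2 - 32w - 256)
  -4w**4 - 16w**3 - 28w**2 - 144w - 128 = ((1/2)w + 1/2)(-8w**3 - 24w**2 - 32w - 256) + (0)
Last nonzero remainder: -8w**3 - 24w**2 - 32w - 256. Dividing through by -8 gives the monic gcd w**3 + 3w**2 + 4w + 32.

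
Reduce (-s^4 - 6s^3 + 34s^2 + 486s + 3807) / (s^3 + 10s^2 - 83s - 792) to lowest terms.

Repeated division with remainder:
  -s^4 - 6s^3 + 34s^2 + 486s + 3807 = (-s + 4)(s^3 + 10s^2 - 83s - 792) + (-89s^2 + 26s + 6975)
  s^3 + 10s^2 - 83s - 792 = (-(1/89)s - 916/7921)(-89s^2 + 26s + 6975) + (-(12852/7921)s + 115668/7921)
  -89s^2 + 26s + 6975 = ((704969/12852)s + 6138775/12852)(-(12852/7921)s + 115668/7921) + (0)
Last nonzero remainder: -(12852/7921)s + 115668/7921. Dividing through by -12852/7921 gives the monic gcd s - 9.
Cancel s - 9 from numerator and denominator to get the reduced form.

(-s^3 - 15s^2 - 101s - 423)/(s^2 + 19s + 88)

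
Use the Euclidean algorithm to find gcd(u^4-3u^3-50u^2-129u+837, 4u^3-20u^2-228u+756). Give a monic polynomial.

u^2-12u+27

Repeated division with remainder:
  u^4-3u^3-50u^2-129u+837 = ((1/4)u+1/2)(4u^3-20u^2-228u+756) + (17u^2-204u+459)
  4u^3-20u^2-228u+756 = ((4/17)u+28/17)(17u^2-204u+459) + (0)
Last nonzero remainder: 17u^2-204u+459. Dividing through by 17 gives the monic gcd u^2-12u+27.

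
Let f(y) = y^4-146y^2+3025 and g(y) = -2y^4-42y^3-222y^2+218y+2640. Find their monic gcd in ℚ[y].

y^2+16y+55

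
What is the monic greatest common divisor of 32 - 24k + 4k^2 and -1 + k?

1

Euclidean algorithm in ℚ[k]:
  4k^2 - 24k + 32 = (4k - 20)(k - 1) + (12)
  k - 1 = ((1/12)k - 1/12)(12) + (0)
The last nonzero remainder is the constant 12, so the polynomials are coprime and gcd = 1.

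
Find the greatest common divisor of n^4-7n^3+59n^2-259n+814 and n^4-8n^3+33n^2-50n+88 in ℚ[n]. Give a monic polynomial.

Apply the Euclidean algorithm:
  n^4-7n^3+59n^2-259n+814 = (n^4-8n^3+33n^2-50n+88) + (n^3+26n^2-209n+726)
  n^4-8n^3+33n^2-50n+88 = (n-34)(n^3+26n^2-209n+726) + (1126n^2-7882n+24772)
  n^3+26n^2-209n+726 = ((1/1126)n+33/1126)(1126n^2-7882n+24772) + (0)
Last nonzero remainder: 1126n^2-7882n+24772. Dividing through by 1126 gives the monic gcd n^2-7n+22.

n^2-7n+22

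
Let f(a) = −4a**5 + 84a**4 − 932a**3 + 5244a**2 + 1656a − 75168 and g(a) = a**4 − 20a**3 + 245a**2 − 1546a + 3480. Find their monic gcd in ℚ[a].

a**3 − 15a**2 + 170a − 696

By polynomial division,
  −4a**5 + 84a**4 − 932a**3 + 5244a**2 + 1656a − 75168 = (−4a + 4)(a**4 − 20a**3 + 245a**2 − 1546a + 3480) + (128a**3 − 1920a**2 + 21760a − 89088)
  a**4 − 20a**3 + 245a**2 − 1546a + 3480 = ((1/128)a − 5/128)(128a**3 − 1920a**2 + 21760a − 89088) + (0)
Last nonzero remainder: 128a**3 − 1920a**2 + 21760a − 89088. Dividing through by 128 gives the monic gcd a**3 − 15a**2 + 170a − 696.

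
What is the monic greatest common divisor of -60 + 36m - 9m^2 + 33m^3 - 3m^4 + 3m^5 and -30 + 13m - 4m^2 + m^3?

10 - m + m^2

Apply the Euclidean algorithm:
  3m^5 - 3m^4 + 33m^3 - 9m^2 + 36m - 60 = (3m^2 + 9m + 30)(m^3 - 4m^2 + 13m - 30) + (84m^2 - 84m + 840)
  m^3 - 4m^2 + 13m - 30 = ((1/84)m - 1/28)(84m^2 - 84m + 840) + (0)
Last nonzero remainder: 84m^2 - 84m + 840. Dividing through by 84 gives the monic gcd m^2 - m + 10.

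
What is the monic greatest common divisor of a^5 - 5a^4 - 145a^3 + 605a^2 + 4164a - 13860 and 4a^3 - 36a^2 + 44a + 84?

a^2 - 10a + 21

Euclidean algorithm in ℚ[a]:
  a^5 - 5a^4 - 145a^3 + 605a^2 + 4164a - 13860 = ((1/4)a^2 + a - 30)(4a^3 - 36a^2 + 44a + 84) + (-540a^2 + 5400a - 11340)
  4a^3 - 36a^2 + 44a + 84 = (-(1/135)a - 1/135)(-540a^2 + 5400a - 11340) + (0)
Last nonzero remainder: -540a^2 + 5400a - 11340. Dividing through by -540 gives the monic gcd a^2 - 10a + 21.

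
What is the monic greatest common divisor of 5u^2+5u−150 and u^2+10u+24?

Repeated division with remainder:
  5u^2+5u−150 = (5)(u^2+10u+24) + (−45u−270)
  u^2+10u+24 = (−(1/45)u−4/45)(−45u−270) + (0)
Last nonzero remainder: −45u−270. Dividing through by −45 gives the monic gcd u+6.

u+6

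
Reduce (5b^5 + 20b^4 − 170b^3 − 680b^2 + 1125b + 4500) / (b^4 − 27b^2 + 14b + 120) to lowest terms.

(5b^3 + 10b^2 − 115b − 300)/(b^2 − 2b − 8)

Euclidean algorithm in ℚ[b]:
  5b^5 + 20b^4 − 170b^3 − 680b^2 + 1125b + 4500 = (5b + 20)(b^4 − 27b^2 + 14b + 120) + (−35b^3 − 210b^2 + 245b + 2100)
  b^4 − 27b^2 + 14b + 120 = (−(1/35)b + 6/35)(−35b^3 − 210b^2 + 245b + 2100) + (16b^2 + 32b − 240)
  −35b^3 − 210b^2 + 245b + 2100 = (−(35/16)b − 35/4)(16b^2 + 32b − 240) + (0)
Last nonzero remainder: 16b^2 + 32b − 240. Dividing through by 16 gives the monic gcd b^2 + 2b − 15.
Cancel b^2 + 2b − 15 from numerator and denominator to get the reduced form.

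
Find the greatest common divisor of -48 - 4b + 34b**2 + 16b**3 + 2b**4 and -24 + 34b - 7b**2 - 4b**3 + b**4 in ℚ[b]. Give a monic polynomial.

-3 + 2b + b**2

Repeated division with remainder:
  2b**4 + 16b**3 + 34b**2 - 4b - 48 = (2)(b**4 - 4b**3 - 7b**2 + 34b - 24) + (24b**3 + 48b**2 - 72b)
  b**4 - 4b**3 - 7b**2 + 34b - 24 = ((1/24)b - 1/4)(24b**3 + 48b**2 - 72b) + (8b**2 + 16b - 24)
  24b**3 + 48b**2 - 72b = (3b)(8b**2 + 16b - 24) + (0)
Last nonzero remainder: 8b**2 + 16b - 24. Dividing through by 8 gives the monic gcd b**2 + 2b - 3.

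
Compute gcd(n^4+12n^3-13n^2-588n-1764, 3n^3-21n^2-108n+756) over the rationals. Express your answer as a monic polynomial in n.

n^2-n-42

Repeated division with remainder:
  n^4+12n^3-13n^2-588n-1764 = ((1/3)n+19/3)(3n^3-21n^2-108n+756) + (156n^2-156n-6552)
  3n^3-21n^2-108n+756 = ((1/52)n-3/26)(156n^2-156n-6552) + (0)
Last nonzero remainder: 156n^2-156n-6552. Dividing through by 156 gives the monic gcd n^2-n-42.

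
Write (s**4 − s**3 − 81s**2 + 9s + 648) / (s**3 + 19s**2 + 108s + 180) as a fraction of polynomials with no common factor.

(s**3 − 4s**2 − 69s + 216)/(s**2 + 16s + 60)

Repeated division with remainder:
  s**4 − s**3 − 81s**2 + 9s + 648 = (s − 20)(s**3 + 19s**2 + 108s + 180) + (191s**2 + 1989s + 4248)
  s**3 + 19s**2 + 108s + 180 = ((1/191)s + 1640/36481)(191s**2 + 1989s + 4248) + (−(133380/36481)s − 400140/36481)
  191s**2 + 1989s + 4248 = (−(6967871/133380)s − 4304758/11115)(−(133380/36481)s − 400140/36481) + (0)
Last nonzero remainder: −(133380/36481)s − 400140/36481. Dividing through by −133380/36481 gives the monic gcd s + 3.
Cancel s + 3 from numerator and denominator to get the reduced form.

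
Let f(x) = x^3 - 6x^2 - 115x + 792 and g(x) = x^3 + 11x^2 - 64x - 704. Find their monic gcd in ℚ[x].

Repeated division with remainder:
  x^3 - 6x^2 - 115x + 792 = (x^3 + 11x^2 - 64x - 704) + (-17x^2 - 51x + 1496)
  x^3 + 11x^2 - 64x - 704 = (-(1/17)x - 8/17)(-17x^2 - 51x + 1496) + (0)
Last nonzero remainder: -17x^2 - 51x + 1496. Dividing through by -17 gives the monic gcd x^2 + 3x - 88.

x^2 + 3x - 88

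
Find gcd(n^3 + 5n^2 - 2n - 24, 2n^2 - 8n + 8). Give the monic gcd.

n - 2

By polynomial division,
  n^3 + 5n^2 - 2n - 24 = ((1/2)n + 9/2)(2n^2 - 8n + 8) + (30n - 60)
  2n^2 - 8n + 8 = ((1/15)n - 2/15)(30n - 60) + (0)
Last nonzero remainder: 30n - 60. Dividing through by 30 gives the monic gcd n - 2.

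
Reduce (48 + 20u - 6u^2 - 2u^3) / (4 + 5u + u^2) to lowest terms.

Apply the Euclidean algorithm:
  -2u^3 - 6u^2 + 20u + 48 = (-2u + 4)(u^2 + 5u + 4) + (8u + 32)
  u^2 + 5u + 4 = ((1/8)u + 1/8)(8u + 32) + (0)
Last nonzero remainder: 8u + 32. Dividing through by 8 gives the monic gcd u + 4.
Cancel u + 4 from numerator and denominator to get the reduced form.

(12 + 2u - 2u^2)/(1 + u)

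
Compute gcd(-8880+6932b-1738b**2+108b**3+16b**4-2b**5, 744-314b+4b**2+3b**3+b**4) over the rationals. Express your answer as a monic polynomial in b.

Apply the Euclidean algorithm:
  -2b**5+16b**4+108b**3-1738b**2+6932b-8880 = (-2b+22)(b**4+3b**3+4b**2-314b+744) + (50b**3-2454b**2+15328b-25248)
  b**4+3b**3+4b**2-314b+744 = ((1/50)b+651/625)(50b**3-2454b**2+15328b-25248) + ((1408454/625)b**2-(9859178/625)b+16901448/625)
  50b**3-2454b**2+15328b-25248 = ((15625/704227)b-657500/704227)((1408454/625)b**2-(9859178/625)b+16901448/625) + (0)
Last nonzero remainder: (1408454/625)b**2-(9859178/625)b+16901448/625. Dividing through by 1408454/625 gives the monic gcd b**2-7b+12.

12-7b+b**2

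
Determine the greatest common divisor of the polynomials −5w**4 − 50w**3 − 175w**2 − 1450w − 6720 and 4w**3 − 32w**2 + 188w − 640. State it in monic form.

Apply the Euclidean algorithm:
  −5w**4 − 50w**3 − 175w**2 − 1450w − 6720 = (−(5/4)w − 45/2)(4w**3 − 32w**2 + 188w − 640) + (−660w**2 + 1980w − 21120)
  4w**3 − 32w**2 + 188w − 640 = (−(1/165)w + 1/33)(−660w**2 + 1980w − 21120) + (0)
Last nonzero remainder: −660w**2 + 1980w − 21120. Dividing through by −660 gives the monic gcd w**2 − 3w + 32.

w**2 − 3w + 32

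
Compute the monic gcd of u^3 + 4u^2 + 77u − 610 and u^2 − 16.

1

By polynomial division,
  u^3 + 4u^2 + 77u − 610 = (u + 4)(u^2 − 16) + (93u − 546)
  u^2 − 16 = ((1/93)u + 182/2883)(93u − 546) + (17748/961)
  93u − 546 = ((29791/5916)u − 87451/2958)(17748/961) + (0)
The last nonzero remainder is the constant 17748/961, so the polynomials are coprime and gcd = 1.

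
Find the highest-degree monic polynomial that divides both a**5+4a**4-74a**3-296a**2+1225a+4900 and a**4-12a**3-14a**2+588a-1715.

Apply the Euclidean algorithm:
  a**5+4a**4-74a**3-296a**2+1225a+4900 = (a+16)(a**4-12a**3-14a**2+588a-1715) + (132a**3-660a**2-6468a+32340)
  a**4-12a**3-14a**2+588a-1715 = ((1/132)a-7/132)(132a**3-660a**2-6468a+32340) + (0)
Last nonzero remainder: 132a**3-660a**2-6468a+32340. Dividing through by 132 gives the monic gcd a**3-5a**2-49a+245.

a**3-5a**2-49a+245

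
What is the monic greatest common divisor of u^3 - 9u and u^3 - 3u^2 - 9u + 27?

u^2 - 9

Euclidean algorithm in ℚ[u]:
  u^3 - 9u = (u^3 - 3u^2 - 9u + 27) + (3u^2 - 27)
  u^3 - 3u^2 - 9u + 27 = ((1/3)u - 1)(3u^2 - 27) + (0)
Last nonzero remainder: 3u^2 - 27. Dividing through by 3 gives the monic gcd u^2 - 9.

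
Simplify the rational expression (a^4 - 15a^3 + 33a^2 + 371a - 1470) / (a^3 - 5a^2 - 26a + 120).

Repeated division with remainder:
  a^4 - 15a^3 + 33a^2 + 371a - 1470 = (a - 10)(a^3 - 5a^2 - 26a + 120) + (9a^2 - 9a - 270)
  a^3 - 5a^2 - 26a + 120 = ((1/9)a - 4/9)(9a^2 - 9a - 270) + (0)
Last nonzero remainder: 9a^2 - 9a - 270. Dividing through by 9 gives the monic gcd a^2 - a - 30.
Cancel a^2 - a - 30 from numerator and denominator to get the reduced form.

(a^2 - 14a + 49)/(a - 4)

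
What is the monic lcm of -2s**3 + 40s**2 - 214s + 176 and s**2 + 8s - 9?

s**4 - 11s**3 - 73s**2 + 875s - 792

By polynomial division,
  -2s**3 + 40s**2 - 214s + 176 = (-2s + 56)(s**2 + 8s - 9) + (-680s + 680)
  s**2 + 8s - 9 = (-(1/680)s - 9/680)(-680s + 680) + (0)
Last nonzero remainder: -680s + 680. Dividing through by -680 gives the monic gcd s - 1.
Then lcm(f, g) = f·g / gcd(f, g); expanding and making the result monic gives the answer.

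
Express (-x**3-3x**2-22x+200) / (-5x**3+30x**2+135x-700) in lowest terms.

(x**2+7x+50)/(5x**2-10x-175)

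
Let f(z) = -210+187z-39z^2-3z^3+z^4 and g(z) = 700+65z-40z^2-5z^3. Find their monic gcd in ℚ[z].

7+z

Euclidean algorithm in ℚ[z]:
  z^4-3z^3-39z^2+187z-210 = (-(1/5)z+11/5)(-5z^3-40z^2+65z+700) + (62z^2+184z-1750)
  -5z^3-40z^2+65z+700 = (-(5/62)z-390/961)(62z^2+184z-1750) + (-(1400/961)z-9800/961)
  62z^2+184z-1750 = (-(29791/700)z+4805/28)(-(1400/961)z-9800/961) + (0)
Last nonzero remainder: -(1400/961)z-9800/961. Dividing through by -1400/961 gives the monic gcd z+7.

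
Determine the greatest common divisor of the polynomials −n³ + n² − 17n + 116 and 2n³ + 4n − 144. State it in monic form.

n − 4

Repeated division with remainder:
  −n³ + n² − 17n + 116 = (−1/2)(2n³ + 4n − 144) + (n² − 15n + 44)
  2n³ + 4n − 144 = (2n + 30)(n² − 15n + 44) + (366n − 1464)
  n² − 15n + 44 = ((1/366)n − 11/366)(366n − 1464) + (0)
Last nonzero remainder: 366n − 1464. Dividing through by 366 gives the monic gcd n − 4.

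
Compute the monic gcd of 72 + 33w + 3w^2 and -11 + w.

1

Apply the Euclidean algorithm:
  3w^2 + 33w + 72 = (3w + 66)(w - 11) + (798)
  w - 11 = ((1/798)w - 11/798)(798) + (0)
The last nonzero remainder is the constant 798, so the polynomials are coprime and gcd = 1.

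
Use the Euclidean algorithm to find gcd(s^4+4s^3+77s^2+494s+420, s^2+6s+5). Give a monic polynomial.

s^2+6s+5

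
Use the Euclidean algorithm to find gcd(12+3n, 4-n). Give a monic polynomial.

By polynomial division,
  3n+12 = (-3)(-n+4) + (24)
  -n+4 = (-(1/24)n+1/6)(24) + (0)
The last nonzero remainder is the constant 24, so the polynomials are coprime and gcd = 1.

1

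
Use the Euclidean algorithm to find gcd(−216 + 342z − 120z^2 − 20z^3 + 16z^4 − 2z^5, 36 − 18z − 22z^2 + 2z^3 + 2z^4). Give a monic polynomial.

9 − 9z − z^2 + z^3

Repeated division with remainder:
  −2z^5 + 16z^4 − 20z^3 − 120z^2 + 342z − 216 = (−z + 9)(2z^4 + 2z^3 − 22z^2 − 18z + 36) + (−60z^3 + 60z^2 + 540z − 540)
  2z^4 + 2z^3 − 22z^2 − 18z + 36 = (−(1/30)z − 1/15)(−60z^3 + 60z^2 + 540z − 540) + (0)
Last nonzero remainder: −60z^3 + 60z^2 + 540z − 540. Dividing through by −60 gives the monic gcd z^3 − z^2 − 9z + 9.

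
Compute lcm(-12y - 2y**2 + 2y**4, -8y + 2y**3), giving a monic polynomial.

-12y - 8y**2 - y**3 + 2y**4 + y**5

Repeated division with remainder:
  2y**4 - 2y**2 - 12y = (y)(2y**3 - 8y) + (6y**2 - 12y)
  2y**3 - 8y = ((1/3)y + 2/3)(6y**2 - 12y) + (0)
Last nonzero remainder: 6y**2 - 12y. Dividing through by 6 gives the monic gcd y**2 - 2y.
Then lcm(f, g) = f·g / gcd(f, g); expanding and making the result monic gives the answer.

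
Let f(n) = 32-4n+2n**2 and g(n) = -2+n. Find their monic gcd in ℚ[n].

1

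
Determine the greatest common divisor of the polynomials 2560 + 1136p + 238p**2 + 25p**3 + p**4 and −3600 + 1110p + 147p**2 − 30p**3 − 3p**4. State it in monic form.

Euclidean algorithm in ℚ[p]:
  p**4 + 25p**3 + 238p**2 + 1136p + 2560 = (−1/3)(−3p**4 − 30p**3 + 147p**2 + 1110p − 3600) + (15p**3 + 287p**2 + 1506p + 1360)
  −3p**4 − 30p**3 + 147p**2 + 1110p − 3600 = (−(1/5)p + 137/75)(15p**3 + 287p**2 + 1506p + 1360) + (−(5704/75)p**2 − (34224/25)p − 91264/15)
  15p**3 + 287p**2 + 1506p + 1360 = (−(1125/5704)p − 1275/5704)(−(5704/75)p**2 − (34224/25)p − 91264/15) + (0)
Last nonzero remainder: −(5704/75)p**2 − (34224/25)p − 91264/15. Dividing through by −5704/75 gives the monic gcd p**2 + 18p + 80.

80 + 18p + p**2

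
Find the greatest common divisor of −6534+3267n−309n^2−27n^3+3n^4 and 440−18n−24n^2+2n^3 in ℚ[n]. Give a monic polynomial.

−11+n

By polynomial division,
  3n^4−27n^3−309n^2+3267n−6534 = ((3/2)n+9/2)(2n^3−24n^2−18n+440) + (−174n^2+2688n−8514)
  2n^3−24n^2−18n+440 = (−(1/87)n−100/2523)(−174n^2+2688n−8514) + (−(7840/841)n+86240/841)
  −174n^2+2688n−8514 = ((73167/3920)n−325467/3920)(−(7840/841)n+86240/841) + (0)
Last nonzero remainder: −(7840/841)n+86240/841. Dividing through by −7840/841 gives the monic gcd n−11.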